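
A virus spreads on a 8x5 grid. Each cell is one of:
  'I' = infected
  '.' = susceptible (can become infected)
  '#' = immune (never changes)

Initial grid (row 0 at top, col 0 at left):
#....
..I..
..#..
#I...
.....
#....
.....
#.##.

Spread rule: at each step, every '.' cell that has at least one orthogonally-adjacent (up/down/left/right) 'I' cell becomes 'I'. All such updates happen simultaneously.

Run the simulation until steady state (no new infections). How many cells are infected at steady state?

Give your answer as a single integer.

Step 0 (initial): 2 infected
Step 1: +6 new -> 8 infected
Step 2: +10 new -> 18 infected
Step 3: +6 new -> 24 infected
Step 4: +5 new -> 29 infected
Step 5: +2 new -> 31 infected
Step 6: +1 new -> 32 infected
Step 7: +1 new -> 33 infected
Step 8: +0 new -> 33 infected

Answer: 33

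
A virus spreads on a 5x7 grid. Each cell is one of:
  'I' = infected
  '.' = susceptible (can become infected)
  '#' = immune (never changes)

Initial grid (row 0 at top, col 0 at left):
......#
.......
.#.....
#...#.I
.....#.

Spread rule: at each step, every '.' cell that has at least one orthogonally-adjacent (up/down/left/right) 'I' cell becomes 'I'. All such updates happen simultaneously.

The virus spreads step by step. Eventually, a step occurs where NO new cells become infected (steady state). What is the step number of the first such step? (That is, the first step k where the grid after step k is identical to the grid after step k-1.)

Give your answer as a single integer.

Answer: 10

Derivation:
Step 0 (initial): 1 infected
Step 1: +3 new -> 4 infected
Step 2: +2 new -> 6 infected
Step 3: +2 new -> 8 infected
Step 4: +3 new -> 11 infected
Step 5: +4 new -> 15 infected
Step 6: +4 new -> 19 infected
Step 7: +5 new -> 24 infected
Step 8: +3 new -> 27 infected
Step 9: +3 new -> 30 infected
Step 10: +0 new -> 30 infected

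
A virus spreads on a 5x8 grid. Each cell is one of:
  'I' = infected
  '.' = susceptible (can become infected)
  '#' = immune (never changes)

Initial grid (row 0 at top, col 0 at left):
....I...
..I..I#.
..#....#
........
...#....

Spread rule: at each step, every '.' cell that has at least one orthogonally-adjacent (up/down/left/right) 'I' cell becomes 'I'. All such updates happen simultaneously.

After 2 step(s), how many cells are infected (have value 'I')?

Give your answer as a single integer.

Step 0 (initial): 3 infected
Step 1: +7 new -> 10 infected
Step 2: +8 new -> 18 infected

Answer: 18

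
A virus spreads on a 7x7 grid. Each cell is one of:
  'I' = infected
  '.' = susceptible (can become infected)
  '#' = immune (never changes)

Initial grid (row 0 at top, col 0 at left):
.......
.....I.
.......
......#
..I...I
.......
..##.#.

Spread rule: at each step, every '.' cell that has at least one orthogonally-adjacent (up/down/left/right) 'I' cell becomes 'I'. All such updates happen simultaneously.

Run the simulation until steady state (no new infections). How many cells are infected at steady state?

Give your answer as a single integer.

Step 0 (initial): 3 infected
Step 1: +10 new -> 13 infected
Step 2: +15 new -> 28 infected
Step 3: +9 new -> 37 infected
Step 4: +5 new -> 42 infected
Step 5: +2 new -> 44 infected
Step 6: +1 new -> 45 infected
Step 7: +0 new -> 45 infected

Answer: 45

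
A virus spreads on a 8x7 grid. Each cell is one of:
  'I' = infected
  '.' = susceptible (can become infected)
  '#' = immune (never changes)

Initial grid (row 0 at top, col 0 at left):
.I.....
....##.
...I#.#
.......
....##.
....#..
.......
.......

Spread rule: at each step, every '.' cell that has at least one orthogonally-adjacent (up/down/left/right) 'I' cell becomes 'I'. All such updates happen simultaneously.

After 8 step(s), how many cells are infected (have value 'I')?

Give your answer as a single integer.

Step 0 (initial): 2 infected
Step 1: +6 new -> 8 infected
Step 2: +7 new -> 15 infected
Step 3: +6 new -> 21 infected
Step 4: +7 new -> 28 infected
Step 5: +7 new -> 35 infected
Step 6: +7 new -> 42 infected
Step 7: +5 new -> 47 infected
Step 8: +2 new -> 49 infected

Answer: 49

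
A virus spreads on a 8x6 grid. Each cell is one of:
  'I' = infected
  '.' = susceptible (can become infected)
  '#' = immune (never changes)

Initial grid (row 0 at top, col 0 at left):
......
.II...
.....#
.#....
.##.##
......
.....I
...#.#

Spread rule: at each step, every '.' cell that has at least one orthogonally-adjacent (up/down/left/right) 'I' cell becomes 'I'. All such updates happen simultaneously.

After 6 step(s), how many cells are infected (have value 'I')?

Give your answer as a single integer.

Step 0 (initial): 3 infected
Step 1: +8 new -> 11 infected
Step 2: +9 new -> 20 infected
Step 3: +7 new -> 27 infected
Step 4: +7 new -> 34 infected
Step 5: +5 new -> 39 infected
Step 6: +1 new -> 40 infected

Answer: 40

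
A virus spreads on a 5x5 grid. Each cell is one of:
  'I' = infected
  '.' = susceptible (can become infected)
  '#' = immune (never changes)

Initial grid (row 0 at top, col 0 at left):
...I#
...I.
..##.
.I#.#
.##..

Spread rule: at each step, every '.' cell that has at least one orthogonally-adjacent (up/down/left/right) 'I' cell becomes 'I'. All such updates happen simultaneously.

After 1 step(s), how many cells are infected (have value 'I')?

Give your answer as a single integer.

Answer: 8

Derivation:
Step 0 (initial): 3 infected
Step 1: +5 new -> 8 infected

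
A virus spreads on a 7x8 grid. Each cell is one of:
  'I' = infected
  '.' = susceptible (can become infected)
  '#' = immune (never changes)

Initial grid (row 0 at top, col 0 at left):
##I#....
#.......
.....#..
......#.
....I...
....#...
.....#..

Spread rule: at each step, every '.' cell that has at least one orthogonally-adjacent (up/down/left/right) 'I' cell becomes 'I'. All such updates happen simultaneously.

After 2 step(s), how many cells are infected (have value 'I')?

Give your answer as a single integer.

Step 0 (initial): 2 infected
Step 1: +4 new -> 6 infected
Step 2: +10 new -> 16 infected

Answer: 16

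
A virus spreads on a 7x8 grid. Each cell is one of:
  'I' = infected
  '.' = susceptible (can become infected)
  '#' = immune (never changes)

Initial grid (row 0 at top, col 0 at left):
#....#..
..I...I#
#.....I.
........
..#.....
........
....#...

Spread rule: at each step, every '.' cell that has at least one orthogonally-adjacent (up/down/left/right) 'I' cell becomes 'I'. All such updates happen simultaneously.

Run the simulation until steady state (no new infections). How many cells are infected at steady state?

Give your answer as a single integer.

Answer: 50

Derivation:
Step 0 (initial): 3 infected
Step 1: +9 new -> 12 infected
Step 2: +12 new -> 24 infected
Step 3: +7 new -> 31 infected
Step 4: +7 new -> 38 infected
Step 5: +6 new -> 44 infected
Step 6: +4 new -> 48 infected
Step 7: +2 new -> 50 infected
Step 8: +0 new -> 50 infected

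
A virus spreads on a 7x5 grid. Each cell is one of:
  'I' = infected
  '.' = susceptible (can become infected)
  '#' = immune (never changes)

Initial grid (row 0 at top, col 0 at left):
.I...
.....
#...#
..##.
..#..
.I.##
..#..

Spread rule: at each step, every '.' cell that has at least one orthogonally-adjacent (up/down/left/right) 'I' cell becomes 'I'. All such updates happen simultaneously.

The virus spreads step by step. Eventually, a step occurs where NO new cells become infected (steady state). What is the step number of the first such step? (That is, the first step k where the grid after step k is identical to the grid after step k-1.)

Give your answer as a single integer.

Step 0 (initial): 2 infected
Step 1: +7 new -> 9 infected
Step 2: +7 new -> 16 infected
Step 3: +4 new -> 20 infected
Step 4: +2 new -> 22 infected
Step 5: +0 new -> 22 infected

Answer: 5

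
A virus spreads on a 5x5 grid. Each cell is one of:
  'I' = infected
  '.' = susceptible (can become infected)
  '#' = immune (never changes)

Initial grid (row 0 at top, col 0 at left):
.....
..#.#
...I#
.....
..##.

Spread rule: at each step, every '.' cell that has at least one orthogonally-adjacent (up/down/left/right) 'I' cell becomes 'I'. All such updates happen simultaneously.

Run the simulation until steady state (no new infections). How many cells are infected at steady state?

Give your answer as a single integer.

Step 0 (initial): 1 infected
Step 1: +3 new -> 4 infected
Step 2: +4 new -> 8 infected
Step 3: +6 new -> 14 infected
Step 4: +4 new -> 18 infected
Step 5: +2 new -> 20 infected
Step 6: +0 new -> 20 infected

Answer: 20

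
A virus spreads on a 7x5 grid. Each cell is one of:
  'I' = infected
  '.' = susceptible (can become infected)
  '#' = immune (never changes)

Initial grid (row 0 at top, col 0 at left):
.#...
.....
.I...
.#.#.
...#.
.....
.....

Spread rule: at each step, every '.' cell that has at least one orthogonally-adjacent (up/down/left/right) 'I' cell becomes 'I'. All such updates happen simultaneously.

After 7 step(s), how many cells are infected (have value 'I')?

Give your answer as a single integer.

Step 0 (initial): 1 infected
Step 1: +3 new -> 4 infected
Step 2: +5 new -> 9 infected
Step 3: +6 new -> 15 infected
Step 4: +6 new -> 21 infected
Step 5: +6 new -> 27 infected
Step 6: +3 new -> 30 infected
Step 7: +1 new -> 31 infected

Answer: 31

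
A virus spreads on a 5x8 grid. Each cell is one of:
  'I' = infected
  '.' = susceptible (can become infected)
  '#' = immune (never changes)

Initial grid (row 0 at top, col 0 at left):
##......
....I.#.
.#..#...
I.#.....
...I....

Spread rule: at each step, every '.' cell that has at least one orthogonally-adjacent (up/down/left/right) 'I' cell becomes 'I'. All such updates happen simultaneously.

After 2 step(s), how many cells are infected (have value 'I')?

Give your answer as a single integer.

Step 0 (initial): 3 infected
Step 1: +9 new -> 12 infected
Step 2: +9 new -> 21 infected

Answer: 21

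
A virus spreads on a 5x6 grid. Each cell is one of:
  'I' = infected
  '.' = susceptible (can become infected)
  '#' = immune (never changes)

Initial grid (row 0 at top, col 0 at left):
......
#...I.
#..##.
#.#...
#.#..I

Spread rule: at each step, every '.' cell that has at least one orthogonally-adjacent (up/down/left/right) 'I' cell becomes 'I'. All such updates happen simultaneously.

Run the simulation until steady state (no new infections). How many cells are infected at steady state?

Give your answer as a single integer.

Answer: 22

Derivation:
Step 0 (initial): 2 infected
Step 1: +5 new -> 7 infected
Step 2: +6 new -> 13 infected
Step 3: +4 new -> 17 infected
Step 4: +2 new -> 19 infected
Step 5: +2 new -> 21 infected
Step 6: +1 new -> 22 infected
Step 7: +0 new -> 22 infected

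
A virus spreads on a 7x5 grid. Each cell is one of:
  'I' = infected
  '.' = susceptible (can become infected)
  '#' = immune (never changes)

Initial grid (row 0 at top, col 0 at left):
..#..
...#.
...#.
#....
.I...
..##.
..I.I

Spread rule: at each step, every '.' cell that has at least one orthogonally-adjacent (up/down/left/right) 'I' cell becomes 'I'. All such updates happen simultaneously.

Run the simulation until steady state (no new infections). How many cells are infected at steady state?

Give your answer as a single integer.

Step 0 (initial): 3 infected
Step 1: +7 new -> 10 infected
Step 2: +6 new -> 16 infected
Step 3: +5 new -> 21 infected
Step 4: +4 new -> 25 infected
Step 5: +2 new -> 27 infected
Step 6: +1 new -> 28 infected
Step 7: +1 new -> 29 infected
Step 8: +0 new -> 29 infected

Answer: 29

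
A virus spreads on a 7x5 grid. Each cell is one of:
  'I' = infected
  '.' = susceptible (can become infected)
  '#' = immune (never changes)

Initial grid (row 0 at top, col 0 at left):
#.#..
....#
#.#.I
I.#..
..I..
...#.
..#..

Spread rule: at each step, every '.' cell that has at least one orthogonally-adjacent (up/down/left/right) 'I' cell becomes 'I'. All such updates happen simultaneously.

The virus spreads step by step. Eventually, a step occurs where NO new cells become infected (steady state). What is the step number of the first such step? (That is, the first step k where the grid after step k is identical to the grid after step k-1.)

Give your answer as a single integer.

Answer: 6

Derivation:
Step 0 (initial): 3 infected
Step 1: +7 new -> 10 infected
Step 2: +6 new -> 16 infected
Step 3: +6 new -> 22 infected
Step 4: +4 new -> 26 infected
Step 5: +1 new -> 27 infected
Step 6: +0 new -> 27 infected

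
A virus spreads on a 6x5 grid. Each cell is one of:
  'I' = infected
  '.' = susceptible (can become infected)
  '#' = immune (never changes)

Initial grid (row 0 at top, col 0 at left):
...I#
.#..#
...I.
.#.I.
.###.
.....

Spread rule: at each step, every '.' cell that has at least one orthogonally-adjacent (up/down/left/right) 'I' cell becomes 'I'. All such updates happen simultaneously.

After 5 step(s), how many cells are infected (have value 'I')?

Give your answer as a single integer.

Answer: 21

Derivation:
Step 0 (initial): 3 infected
Step 1: +6 new -> 9 infected
Step 2: +4 new -> 13 infected
Step 3: +3 new -> 16 infected
Step 4: +3 new -> 19 infected
Step 5: +2 new -> 21 infected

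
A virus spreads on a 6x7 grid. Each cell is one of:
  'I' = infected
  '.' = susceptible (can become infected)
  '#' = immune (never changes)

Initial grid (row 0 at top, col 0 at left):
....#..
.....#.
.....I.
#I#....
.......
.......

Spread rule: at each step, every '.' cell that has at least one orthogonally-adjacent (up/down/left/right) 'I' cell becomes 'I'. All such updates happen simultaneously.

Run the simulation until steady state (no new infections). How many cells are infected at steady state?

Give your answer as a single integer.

Answer: 38

Derivation:
Step 0 (initial): 2 infected
Step 1: +5 new -> 7 infected
Step 2: +12 new -> 19 infected
Step 3: +12 new -> 31 infected
Step 4: +7 new -> 38 infected
Step 5: +0 new -> 38 infected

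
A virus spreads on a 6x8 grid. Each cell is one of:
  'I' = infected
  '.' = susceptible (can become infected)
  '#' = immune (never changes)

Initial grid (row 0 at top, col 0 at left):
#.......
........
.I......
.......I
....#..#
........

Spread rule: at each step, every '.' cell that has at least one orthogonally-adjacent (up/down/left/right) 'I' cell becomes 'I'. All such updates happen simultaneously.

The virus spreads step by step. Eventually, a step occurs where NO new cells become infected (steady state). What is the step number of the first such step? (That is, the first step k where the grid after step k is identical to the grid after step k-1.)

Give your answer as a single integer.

Step 0 (initial): 2 infected
Step 1: +6 new -> 8 infected
Step 2: +11 new -> 19 infected
Step 3: +13 new -> 32 infected
Step 4: +9 new -> 41 infected
Step 5: +4 new -> 45 infected
Step 6: +0 new -> 45 infected

Answer: 6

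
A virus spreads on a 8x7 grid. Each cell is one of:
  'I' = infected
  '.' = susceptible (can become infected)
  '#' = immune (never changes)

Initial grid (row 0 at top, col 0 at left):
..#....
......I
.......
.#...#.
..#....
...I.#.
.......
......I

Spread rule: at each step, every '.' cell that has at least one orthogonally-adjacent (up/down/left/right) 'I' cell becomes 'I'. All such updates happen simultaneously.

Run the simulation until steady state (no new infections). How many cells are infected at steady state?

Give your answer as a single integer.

Step 0 (initial): 3 infected
Step 1: +9 new -> 12 infected
Step 2: +13 new -> 25 infected
Step 3: +12 new -> 37 infected
Step 4: +6 new -> 43 infected
Step 5: +4 new -> 47 infected
Step 6: +3 new -> 50 infected
Step 7: +1 new -> 51 infected
Step 8: +0 new -> 51 infected

Answer: 51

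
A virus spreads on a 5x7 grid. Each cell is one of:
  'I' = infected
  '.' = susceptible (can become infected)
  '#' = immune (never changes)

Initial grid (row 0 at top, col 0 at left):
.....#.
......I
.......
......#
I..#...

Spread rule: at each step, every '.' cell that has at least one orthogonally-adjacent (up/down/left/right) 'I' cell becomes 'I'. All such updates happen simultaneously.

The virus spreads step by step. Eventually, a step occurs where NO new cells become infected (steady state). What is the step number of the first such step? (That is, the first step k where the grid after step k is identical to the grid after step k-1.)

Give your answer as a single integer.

Step 0 (initial): 2 infected
Step 1: +5 new -> 7 infected
Step 2: +5 new -> 12 infected
Step 3: +7 new -> 19 infected
Step 4: +9 new -> 28 infected
Step 5: +4 new -> 32 infected
Step 6: +0 new -> 32 infected

Answer: 6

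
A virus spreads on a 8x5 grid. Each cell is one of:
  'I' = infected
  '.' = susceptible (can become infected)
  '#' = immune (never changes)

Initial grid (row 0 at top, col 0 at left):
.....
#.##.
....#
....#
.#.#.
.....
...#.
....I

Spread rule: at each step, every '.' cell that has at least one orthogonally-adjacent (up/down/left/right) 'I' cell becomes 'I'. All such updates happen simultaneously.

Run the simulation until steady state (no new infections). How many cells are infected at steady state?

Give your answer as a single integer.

Answer: 32

Derivation:
Step 0 (initial): 1 infected
Step 1: +2 new -> 3 infected
Step 2: +2 new -> 5 infected
Step 3: +4 new -> 9 infected
Step 4: +3 new -> 12 infected
Step 5: +3 new -> 15 infected
Step 6: +2 new -> 17 infected
Step 7: +4 new -> 21 infected
Step 8: +3 new -> 24 infected
Step 9: +2 new -> 26 infected
Step 10: +1 new -> 27 infected
Step 11: +2 new -> 29 infected
Step 12: +1 new -> 30 infected
Step 13: +1 new -> 31 infected
Step 14: +1 new -> 32 infected
Step 15: +0 new -> 32 infected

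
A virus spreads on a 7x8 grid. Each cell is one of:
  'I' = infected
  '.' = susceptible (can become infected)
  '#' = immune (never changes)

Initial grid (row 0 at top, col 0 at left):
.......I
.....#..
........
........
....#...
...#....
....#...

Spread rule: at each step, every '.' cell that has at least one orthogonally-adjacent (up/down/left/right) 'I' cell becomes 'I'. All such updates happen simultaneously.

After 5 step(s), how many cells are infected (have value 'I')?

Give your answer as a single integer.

Step 0 (initial): 1 infected
Step 1: +2 new -> 3 infected
Step 2: +3 new -> 6 infected
Step 3: +3 new -> 9 infected
Step 4: +5 new -> 14 infected
Step 5: +6 new -> 20 infected

Answer: 20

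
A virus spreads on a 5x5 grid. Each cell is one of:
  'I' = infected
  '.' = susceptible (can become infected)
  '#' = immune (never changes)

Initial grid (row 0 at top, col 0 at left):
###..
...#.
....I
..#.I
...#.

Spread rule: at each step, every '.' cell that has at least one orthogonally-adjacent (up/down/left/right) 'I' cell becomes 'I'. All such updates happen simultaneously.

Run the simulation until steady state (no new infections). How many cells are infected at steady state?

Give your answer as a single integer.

Answer: 19

Derivation:
Step 0 (initial): 2 infected
Step 1: +4 new -> 6 infected
Step 2: +2 new -> 8 infected
Step 3: +3 new -> 11 infected
Step 4: +3 new -> 14 infected
Step 5: +3 new -> 17 infected
Step 6: +2 new -> 19 infected
Step 7: +0 new -> 19 infected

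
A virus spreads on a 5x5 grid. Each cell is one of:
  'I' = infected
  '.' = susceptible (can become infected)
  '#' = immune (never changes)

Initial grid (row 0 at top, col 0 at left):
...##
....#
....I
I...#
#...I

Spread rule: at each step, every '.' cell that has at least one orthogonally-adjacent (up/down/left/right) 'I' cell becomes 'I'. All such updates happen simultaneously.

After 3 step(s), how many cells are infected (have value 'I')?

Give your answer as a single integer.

Step 0 (initial): 3 infected
Step 1: +4 new -> 7 infected
Step 2: +8 new -> 15 infected
Step 3: +3 new -> 18 infected

Answer: 18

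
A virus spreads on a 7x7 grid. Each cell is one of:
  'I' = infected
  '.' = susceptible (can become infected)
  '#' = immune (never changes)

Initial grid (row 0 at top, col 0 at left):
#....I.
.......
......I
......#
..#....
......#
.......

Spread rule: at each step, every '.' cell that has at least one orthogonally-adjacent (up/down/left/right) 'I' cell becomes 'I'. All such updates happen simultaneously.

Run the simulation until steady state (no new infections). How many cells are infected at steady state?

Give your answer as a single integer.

Step 0 (initial): 2 infected
Step 1: +5 new -> 7 infected
Step 2: +4 new -> 11 infected
Step 3: +5 new -> 16 infected
Step 4: +7 new -> 23 infected
Step 5: +6 new -> 29 infected
Step 6: +6 new -> 35 infected
Step 7: +4 new -> 39 infected
Step 8: +3 new -> 42 infected
Step 9: +2 new -> 44 infected
Step 10: +1 new -> 45 infected
Step 11: +0 new -> 45 infected

Answer: 45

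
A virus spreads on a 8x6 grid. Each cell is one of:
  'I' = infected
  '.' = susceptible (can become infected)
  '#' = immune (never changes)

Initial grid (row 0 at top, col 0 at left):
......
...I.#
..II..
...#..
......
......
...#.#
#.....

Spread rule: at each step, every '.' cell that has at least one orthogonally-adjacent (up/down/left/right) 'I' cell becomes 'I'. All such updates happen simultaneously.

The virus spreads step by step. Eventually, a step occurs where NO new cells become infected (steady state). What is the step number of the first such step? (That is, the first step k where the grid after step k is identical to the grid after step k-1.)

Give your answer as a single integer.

Step 0 (initial): 3 infected
Step 1: +6 new -> 9 infected
Step 2: +8 new -> 17 infected
Step 3: +9 new -> 26 infected
Step 4: +7 new -> 33 infected
Step 5: +5 new -> 38 infected
Step 6: +4 new -> 42 infected
Step 7: +1 new -> 43 infected
Step 8: +0 new -> 43 infected

Answer: 8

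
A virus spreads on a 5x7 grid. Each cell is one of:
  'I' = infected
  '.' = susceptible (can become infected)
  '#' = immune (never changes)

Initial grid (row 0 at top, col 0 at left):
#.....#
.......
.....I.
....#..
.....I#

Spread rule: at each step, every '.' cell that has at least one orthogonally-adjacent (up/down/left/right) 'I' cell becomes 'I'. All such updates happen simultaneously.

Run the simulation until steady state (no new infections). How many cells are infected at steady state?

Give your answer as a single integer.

Answer: 31

Derivation:
Step 0 (initial): 2 infected
Step 1: +5 new -> 7 infected
Step 2: +6 new -> 13 infected
Step 3: +5 new -> 18 infected
Step 4: +5 new -> 23 infected
Step 5: +5 new -> 28 infected
Step 6: +3 new -> 31 infected
Step 7: +0 new -> 31 infected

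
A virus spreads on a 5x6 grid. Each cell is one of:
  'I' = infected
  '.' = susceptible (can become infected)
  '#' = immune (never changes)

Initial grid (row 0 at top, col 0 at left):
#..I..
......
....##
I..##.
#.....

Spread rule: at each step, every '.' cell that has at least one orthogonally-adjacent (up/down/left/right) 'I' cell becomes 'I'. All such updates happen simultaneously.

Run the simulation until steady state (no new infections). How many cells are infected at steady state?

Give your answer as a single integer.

Step 0 (initial): 2 infected
Step 1: +5 new -> 7 infected
Step 2: +9 new -> 16 infected
Step 3: +4 new -> 20 infected
Step 4: +1 new -> 21 infected
Step 5: +1 new -> 22 infected
Step 6: +1 new -> 23 infected
Step 7: +1 new -> 24 infected
Step 8: +0 new -> 24 infected

Answer: 24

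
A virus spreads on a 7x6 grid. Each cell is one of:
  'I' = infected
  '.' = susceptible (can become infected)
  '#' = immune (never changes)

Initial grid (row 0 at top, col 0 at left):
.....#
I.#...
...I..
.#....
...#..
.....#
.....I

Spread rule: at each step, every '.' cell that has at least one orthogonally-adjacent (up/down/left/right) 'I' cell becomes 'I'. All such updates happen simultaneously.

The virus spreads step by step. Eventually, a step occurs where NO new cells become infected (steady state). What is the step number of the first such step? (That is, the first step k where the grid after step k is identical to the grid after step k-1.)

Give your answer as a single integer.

Step 0 (initial): 3 infected
Step 1: +8 new -> 11 infected
Step 2: +10 new -> 21 infected
Step 3: +9 new -> 30 infected
Step 4: +5 new -> 35 infected
Step 5: +2 new -> 37 infected
Step 6: +0 new -> 37 infected

Answer: 6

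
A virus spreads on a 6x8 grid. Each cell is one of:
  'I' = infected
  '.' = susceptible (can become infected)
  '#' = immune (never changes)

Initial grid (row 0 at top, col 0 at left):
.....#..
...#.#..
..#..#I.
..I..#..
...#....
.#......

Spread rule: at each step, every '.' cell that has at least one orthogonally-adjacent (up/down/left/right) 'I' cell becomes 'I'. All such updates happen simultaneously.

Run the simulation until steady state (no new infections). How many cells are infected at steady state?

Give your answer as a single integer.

Step 0 (initial): 2 infected
Step 1: +6 new -> 8 infected
Step 2: +10 new -> 18 infected
Step 3: +10 new -> 28 infected
Step 4: +8 new -> 36 infected
Step 5: +3 new -> 39 infected
Step 6: +1 new -> 40 infected
Step 7: +0 new -> 40 infected

Answer: 40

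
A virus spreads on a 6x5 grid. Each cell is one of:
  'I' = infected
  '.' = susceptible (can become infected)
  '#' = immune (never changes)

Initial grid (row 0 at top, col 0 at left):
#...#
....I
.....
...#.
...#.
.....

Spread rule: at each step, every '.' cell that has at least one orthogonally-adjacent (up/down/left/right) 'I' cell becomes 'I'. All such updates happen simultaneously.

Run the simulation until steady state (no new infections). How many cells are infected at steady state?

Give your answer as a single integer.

Step 0 (initial): 1 infected
Step 1: +2 new -> 3 infected
Step 2: +4 new -> 7 infected
Step 3: +4 new -> 11 infected
Step 4: +5 new -> 16 infected
Step 5: +4 new -> 20 infected
Step 6: +3 new -> 23 infected
Step 7: +2 new -> 25 infected
Step 8: +1 new -> 26 infected
Step 9: +0 new -> 26 infected

Answer: 26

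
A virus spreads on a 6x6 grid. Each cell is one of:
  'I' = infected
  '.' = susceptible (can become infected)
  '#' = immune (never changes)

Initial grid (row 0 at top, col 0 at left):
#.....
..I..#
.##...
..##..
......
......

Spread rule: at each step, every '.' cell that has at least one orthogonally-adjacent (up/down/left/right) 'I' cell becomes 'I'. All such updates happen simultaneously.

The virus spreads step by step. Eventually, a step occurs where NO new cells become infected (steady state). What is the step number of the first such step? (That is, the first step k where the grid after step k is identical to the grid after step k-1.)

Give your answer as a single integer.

Answer: 9

Derivation:
Step 0 (initial): 1 infected
Step 1: +3 new -> 4 infected
Step 2: +5 new -> 9 infected
Step 3: +3 new -> 12 infected
Step 4: +4 new -> 16 infected
Step 5: +4 new -> 20 infected
Step 6: +5 new -> 25 infected
Step 7: +4 new -> 29 infected
Step 8: +1 new -> 30 infected
Step 9: +0 new -> 30 infected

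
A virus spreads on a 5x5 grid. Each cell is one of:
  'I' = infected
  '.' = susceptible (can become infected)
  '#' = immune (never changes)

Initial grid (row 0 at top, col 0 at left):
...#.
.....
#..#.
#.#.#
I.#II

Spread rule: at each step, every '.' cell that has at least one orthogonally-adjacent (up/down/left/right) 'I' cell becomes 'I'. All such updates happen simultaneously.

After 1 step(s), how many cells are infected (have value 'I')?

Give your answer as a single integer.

Step 0 (initial): 3 infected
Step 1: +2 new -> 5 infected

Answer: 5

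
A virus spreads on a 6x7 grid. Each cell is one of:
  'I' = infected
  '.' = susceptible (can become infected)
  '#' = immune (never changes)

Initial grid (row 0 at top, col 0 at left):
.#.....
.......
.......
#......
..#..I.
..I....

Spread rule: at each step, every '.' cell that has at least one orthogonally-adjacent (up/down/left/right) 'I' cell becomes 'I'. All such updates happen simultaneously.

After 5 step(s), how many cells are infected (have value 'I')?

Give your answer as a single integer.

Step 0 (initial): 2 infected
Step 1: +6 new -> 8 infected
Step 2: +8 new -> 16 infected
Step 3: +6 new -> 22 infected
Step 4: +6 new -> 28 infected
Step 5: +6 new -> 34 infected

Answer: 34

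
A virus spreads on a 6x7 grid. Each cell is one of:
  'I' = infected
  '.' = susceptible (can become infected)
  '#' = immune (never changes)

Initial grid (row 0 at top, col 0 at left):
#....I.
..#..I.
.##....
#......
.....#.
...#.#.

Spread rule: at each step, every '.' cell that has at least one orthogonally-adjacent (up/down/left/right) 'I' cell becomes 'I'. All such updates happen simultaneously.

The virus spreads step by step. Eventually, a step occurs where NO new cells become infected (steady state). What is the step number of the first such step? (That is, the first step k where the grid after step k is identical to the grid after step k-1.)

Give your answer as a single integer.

Step 0 (initial): 2 infected
Step 1: +5 new -> 7 infected
Step 2: +5 new -> 12 infected
Step 3: +4 new -> 16 infected
Step 4: +4 new -> 20 infected
Step 5: +5 new -> 25 infected
Step 6: +3 new -> 28 infected
Step 7: +3 new -> 31 infected
Step 8: +2 new -> 33 infected
Step 9: +1 new -> 34 infected
Step 10: +0 new -> 34 infected

Answer: 10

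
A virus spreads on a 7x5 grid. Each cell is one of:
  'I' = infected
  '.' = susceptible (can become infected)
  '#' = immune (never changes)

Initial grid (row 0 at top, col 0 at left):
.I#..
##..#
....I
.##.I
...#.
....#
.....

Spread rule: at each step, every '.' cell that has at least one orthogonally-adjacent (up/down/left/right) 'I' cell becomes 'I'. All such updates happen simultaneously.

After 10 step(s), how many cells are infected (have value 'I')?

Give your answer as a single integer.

Answer: 25

Derivation:
Step 0 (initial): 3 infected
Step 1: +4 new -> 7 infected
Step 2: +2 new -> 9 infected
Step 3: +3 new -> 12 infected
Step 4: +2 new -> 14 infected
Step 5: +1 new -> 15 infected
Step 6: +1 new -> 16 infected
Step 7: +2 new -> 18 infected
Step 8: +3 new -> 21 infected
Step 9: +2 new -> 23 infected
Step 10: +2 new -> 25 infected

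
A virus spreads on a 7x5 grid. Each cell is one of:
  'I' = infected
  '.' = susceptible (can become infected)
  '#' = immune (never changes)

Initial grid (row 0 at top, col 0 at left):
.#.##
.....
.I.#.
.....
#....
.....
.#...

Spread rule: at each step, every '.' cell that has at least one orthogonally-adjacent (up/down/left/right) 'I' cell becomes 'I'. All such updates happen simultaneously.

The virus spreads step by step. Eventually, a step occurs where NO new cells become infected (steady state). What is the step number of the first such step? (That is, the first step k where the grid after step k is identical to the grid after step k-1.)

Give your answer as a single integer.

Step 0 (initial): 1 infected
Step 1: +4 new -> 5 infected
Step 2: +5 new -> 10 infected
Step 3: +6 new -> 16 infected
Step 4: +5 new -> 21 infected
Step 5: +5 new -> 26 infected
Step 6: +2 new -> 28 infected
Step 7: +1 new -> 29 infected
Step 8: +0 new -> 29 infected

Answer: 8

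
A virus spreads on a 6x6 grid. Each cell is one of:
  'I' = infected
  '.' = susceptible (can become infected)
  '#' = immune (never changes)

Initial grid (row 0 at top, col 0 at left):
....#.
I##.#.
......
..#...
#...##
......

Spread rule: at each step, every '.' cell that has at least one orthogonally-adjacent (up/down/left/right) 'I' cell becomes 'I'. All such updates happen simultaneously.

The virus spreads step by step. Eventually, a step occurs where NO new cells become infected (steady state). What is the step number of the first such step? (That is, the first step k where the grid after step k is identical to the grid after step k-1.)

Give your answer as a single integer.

Answer: 10

Derivation:
Step 0 (initial): 1 infected
Step 1: +2 new -> 3 infected
Step 2: +3 new -> 6 infected
Step 3: +3 new -> 9 infected
Step 4: +3 new -> 12 infected
Step 5: +5 new -> 17 infected
Step 6: +5 new -> 22 infected
Step 7: +3 new -> 25 infected
Step 8: +2 new -> 27 infected
Step 9: +1 new -> 28 infected
Step 10: +0 new -> 28 infected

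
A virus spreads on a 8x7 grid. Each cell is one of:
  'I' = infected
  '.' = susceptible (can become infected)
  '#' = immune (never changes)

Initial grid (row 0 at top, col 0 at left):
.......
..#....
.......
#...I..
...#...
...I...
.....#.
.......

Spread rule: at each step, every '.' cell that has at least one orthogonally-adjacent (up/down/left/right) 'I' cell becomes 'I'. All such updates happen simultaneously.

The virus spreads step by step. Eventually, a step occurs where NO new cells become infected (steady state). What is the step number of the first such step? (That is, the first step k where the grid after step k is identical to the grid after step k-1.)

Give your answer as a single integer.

Answer: 8

Derivation:
Step 0 (initial): 2 infected
Step 1: +7 new -> 9 infected
Step 2: +12 new -> 21 infected
Step 3: +13 new -> 34 infected
Step 4: +9 new -> 43 infected
Step 5: +6 new -> 49 infected
Step 6: +2 new -> 51 infected
Step 7: +1 new -> 52 infected
Step 8: +0 new -> 52 infected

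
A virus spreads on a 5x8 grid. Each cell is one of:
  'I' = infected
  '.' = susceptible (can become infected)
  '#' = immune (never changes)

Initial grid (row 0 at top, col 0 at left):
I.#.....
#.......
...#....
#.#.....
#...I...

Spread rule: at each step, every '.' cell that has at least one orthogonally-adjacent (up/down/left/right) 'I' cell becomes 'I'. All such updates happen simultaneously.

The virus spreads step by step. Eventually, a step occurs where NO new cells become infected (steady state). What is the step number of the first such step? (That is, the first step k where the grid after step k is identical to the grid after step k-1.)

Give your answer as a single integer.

Step 0 (initial): 2 infected
Step 1: +4 new -> 6 infected
Step 2: +6 new -> 12 infected
Step 3: +7 new -> 19 infected
Step 4: +8 new -> 27 infected
Step 5: +4 new -> 31 infected
Step 6: +2 new -> 33 infected
Step 7: +1 new -> 34 infected
Step 8: +0 new -> 34 infected

Answer: 8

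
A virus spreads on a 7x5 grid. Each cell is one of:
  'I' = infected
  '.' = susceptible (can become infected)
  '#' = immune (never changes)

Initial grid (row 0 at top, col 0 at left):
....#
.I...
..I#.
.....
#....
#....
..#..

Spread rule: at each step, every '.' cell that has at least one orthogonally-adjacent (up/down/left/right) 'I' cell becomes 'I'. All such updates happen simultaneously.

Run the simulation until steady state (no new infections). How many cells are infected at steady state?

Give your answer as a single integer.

Step 0 (initial): 2 infected
Step 1: +5 new -> 7 infected
Step 2: +7 new -> 14 infected
Step 3: +7 new -> 21 infected
Step 4: +4 new -> 25 infected
Step 5: +3 new -> 28 infected
Step 6: +2 new -> 30 infected
Step 7: +0 new -> 30 infected

Answer: 30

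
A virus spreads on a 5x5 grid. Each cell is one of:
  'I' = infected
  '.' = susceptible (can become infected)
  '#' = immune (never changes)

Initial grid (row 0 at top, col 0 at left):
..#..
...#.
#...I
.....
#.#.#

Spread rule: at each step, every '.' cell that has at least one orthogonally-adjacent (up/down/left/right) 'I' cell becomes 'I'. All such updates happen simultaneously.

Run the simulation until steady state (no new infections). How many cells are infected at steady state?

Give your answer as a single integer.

Step 0 (initial): 1 infected
Step 1: +3 new -> 4 infected
Step 2: +3 new -> 7 infected
Step 3: +5 new -> 12 infected
Step 4: +2 new -> 14 infected
Step 5: +4 new -> 18 infected
Step 6: +1 new -> 19 infected
Step 7: +0 new -> 19 infected

Answer: 19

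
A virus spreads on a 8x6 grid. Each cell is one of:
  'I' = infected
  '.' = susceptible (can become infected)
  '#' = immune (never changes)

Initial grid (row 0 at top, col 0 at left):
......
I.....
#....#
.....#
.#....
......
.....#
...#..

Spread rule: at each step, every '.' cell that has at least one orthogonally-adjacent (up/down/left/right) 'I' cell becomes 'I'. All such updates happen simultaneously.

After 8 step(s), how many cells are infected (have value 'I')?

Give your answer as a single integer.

Step 0 (initial): 1 infected
Step 1: +2 new -> 3 infected
Step 2: +3 new -> 6 infected
Step 3: +4 new -> 10 infected
Step 4: +5 new -> 15 infected
Step 5: +6 new -> 21 infected
Step 6: +5 new -> 26 infected
Step 7: +5 new -> 31 infected
Step 8: +6 new -> 37 infected

Answer: 37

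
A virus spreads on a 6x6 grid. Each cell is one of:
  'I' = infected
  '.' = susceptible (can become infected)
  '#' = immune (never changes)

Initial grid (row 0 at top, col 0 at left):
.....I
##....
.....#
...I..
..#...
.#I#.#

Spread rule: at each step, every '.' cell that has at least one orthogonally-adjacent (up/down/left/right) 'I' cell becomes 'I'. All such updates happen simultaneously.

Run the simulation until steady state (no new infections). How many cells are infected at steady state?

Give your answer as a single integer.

Step 0 (initial): 3 infected
Step 1: +6 new -> 9 infected
Step 2: +8 new -> 17 infected
Step 3: +7 new -> 24 infected
Step 4: +3 new -> 27 infected
Step 5: +2 new -> 29 infected
Step 6: +0 new -> 29 infected

Answer: 29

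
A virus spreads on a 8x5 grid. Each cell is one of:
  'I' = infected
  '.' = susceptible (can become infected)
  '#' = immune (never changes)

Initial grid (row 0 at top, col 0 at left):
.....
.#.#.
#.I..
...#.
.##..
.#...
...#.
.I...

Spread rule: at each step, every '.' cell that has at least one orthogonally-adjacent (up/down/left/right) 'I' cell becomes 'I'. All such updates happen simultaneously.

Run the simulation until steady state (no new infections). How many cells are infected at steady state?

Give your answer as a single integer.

Step 0 (initial): 2 infected
Step 1: +7 new -> 9 infected
Step 2: +6 new -> 15 infected
Step 3: +8 new -> 23 infected
Step 4: +6 new -> 29 infected
Step 5: +3 new -> 32 infected
Step 6: +0 new -> 32 infected

Answer: 32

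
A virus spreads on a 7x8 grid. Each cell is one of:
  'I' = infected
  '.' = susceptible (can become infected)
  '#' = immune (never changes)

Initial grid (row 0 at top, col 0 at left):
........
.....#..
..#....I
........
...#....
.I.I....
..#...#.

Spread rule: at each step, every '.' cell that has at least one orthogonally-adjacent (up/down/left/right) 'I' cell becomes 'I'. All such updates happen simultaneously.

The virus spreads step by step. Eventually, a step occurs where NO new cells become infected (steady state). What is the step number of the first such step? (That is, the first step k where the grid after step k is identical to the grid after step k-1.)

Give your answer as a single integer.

Answer: 7

Derivation:
Step 0 (initial): 3 infected
Step 1: +9 new -> 12 infected
Step 2: +12 new -> 24 infected
Step 3: +12 new -> 36 infected
Step 4: +7 new -> 43 infected
Step 5: +5 new -> 48 infected
Step 6: +3 new -> 51 infected
Step 7: +0 new -> 51 infected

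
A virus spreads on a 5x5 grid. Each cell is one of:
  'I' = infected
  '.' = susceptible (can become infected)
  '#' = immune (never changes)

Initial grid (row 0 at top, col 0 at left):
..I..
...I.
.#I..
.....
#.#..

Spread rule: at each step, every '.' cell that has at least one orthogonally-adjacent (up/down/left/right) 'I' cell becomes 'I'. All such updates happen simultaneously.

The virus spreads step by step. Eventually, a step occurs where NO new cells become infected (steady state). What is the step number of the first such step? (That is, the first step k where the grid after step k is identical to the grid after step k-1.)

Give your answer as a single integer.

Answer: 5

Derivation:
Step 0 (initial): 3 infected
Step 1: +6 new -> 9 infected
Step 2: +6 new -> 15 infected
Step 3: +5 new -> 20 infected
Step 4: +2 new -> 22 infected
Step 5: +0 new -> 22 infected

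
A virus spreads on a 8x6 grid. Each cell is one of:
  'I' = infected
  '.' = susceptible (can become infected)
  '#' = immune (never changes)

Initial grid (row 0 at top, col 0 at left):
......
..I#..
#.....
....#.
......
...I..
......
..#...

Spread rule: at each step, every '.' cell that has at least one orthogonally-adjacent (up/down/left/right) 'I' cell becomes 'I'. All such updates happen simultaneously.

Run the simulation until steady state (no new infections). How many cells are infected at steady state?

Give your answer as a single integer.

Answer: 44

Derivation:
Step 0 (initial): 2 infected
Step 1: +7 new -> 9 infected
Step 2: +14 new -> 23 infected
Step 3: +10 new -> 33 infected
Step 4: +9 new -> 42 infected
Step 5: +2 new -> 44 infected
Step 6: +0 new -> 44 infected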